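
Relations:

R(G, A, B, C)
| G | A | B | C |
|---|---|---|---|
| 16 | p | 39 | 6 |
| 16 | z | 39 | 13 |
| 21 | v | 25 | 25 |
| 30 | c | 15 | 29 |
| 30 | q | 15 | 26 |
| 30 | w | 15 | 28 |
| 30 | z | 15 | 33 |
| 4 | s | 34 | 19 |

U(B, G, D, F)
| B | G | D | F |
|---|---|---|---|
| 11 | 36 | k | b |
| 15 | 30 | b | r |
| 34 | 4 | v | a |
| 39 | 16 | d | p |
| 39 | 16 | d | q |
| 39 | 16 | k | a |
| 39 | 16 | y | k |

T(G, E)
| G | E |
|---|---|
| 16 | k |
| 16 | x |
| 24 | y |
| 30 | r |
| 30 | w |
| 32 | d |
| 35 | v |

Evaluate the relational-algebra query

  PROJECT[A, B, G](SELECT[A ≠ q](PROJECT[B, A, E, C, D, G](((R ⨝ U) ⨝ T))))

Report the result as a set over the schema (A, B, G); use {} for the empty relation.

R ⋈ U (natural join on G, B): {(16, p, 39, 6, d, p), (16, p, 39, 6, d, q), (16, p, 39, 6, k, a), (16, p, 39, 6, y, k), (16, z, 39, 13, d, p), (16, z, 39, 13, d, q), (16, z, 39, 13, k, a), (16, z, 39, 13, y, k), (30, c, 15, 29, b, r), (30, q, 15, 26, b, r), (30, w, 15, 28, b, r), (30, z, 15, 33, b, r), (4, s, 34, 19, v, a)}
(R ⨝ U) ⋈ T (natural join on G): {(16, p, 39, 6, d, p, k), (16, p, 39, 6, d, p, x), (16, p, 39, 6, d, q, k), (16, p, 39, 6, d, q, x), (16, p, 39, 6, k, a, k), (16, p, 39, 6, k, a, x), (16, p, 39, 6, y, k, k), (16, p, 39, 6, y, k, x), (16, z, 39, 13, d, p, k), (16, z, 39, 13, d, p, x), (16, z, 39, 13, d, q, k), (16, z, 39, 13, d, q, x), (16, z, 39, 13, k, a, k), (16, z, 39, 13, k, a, x), (16, z, 39, 13, y, k, k), (16, z, 39, 13, y, k, x), (30, c, 15, 29, b, r, r), (30, c, 15, 29, b, r, w), (30, q, 15, 26, b, r, r), (30, q, 15, 26, b, r, w), (30, w, 15, 28, b, r, r), (30, w, 15, 28, b, r, w), (30, z, 15, 33, b, r, r), (30, z, 15, 33, b, r, w)}
Projecting to B, A, E, C, D, G (4 duplicate(s) eliminated): {(15, c, r, 29, b, 30), (15, c, w, 29, b, 30), (15, q, r, 26, b, 30), (15, q, w, 26, b, 30), (15, w, r, 28, b, 30), (15, w, w, 28, b, 30), (15, z, r, 33, b, 30), (15, z, w, 33, b, 30), (39, p, k, 6, d, 16), (39, p, k, 6, k, 16), (39, p, k, 6, y, 16), (39, p, x, 6, d, 16), (39, p, x, 6, k, 16), (39, p, x, 6, y, 16), (39, z, k, 13, d, 16), (39, z, k, 13, k, 16), (39, z, k, 13, y, 16), (39, z, x, 13, d, 16), (39, z, x, 13, k, 16), (39, z, x, 13, y, 16)}
Apply σ_{A ≠ q}; surviving tuples: {(15, c, r, 29, b, 30), (15, c, w, 29, b, 30), (15, w, r, 28, b, 30), (15, w, w, 28, b, 30), (15, z, r, 33, b, 30), (15, z, w, 33, b, 30), (39, p, k, 6, d, 16), (39, p, k, 6, k, 16), (39, p, k, 6, y, 16), (39, p, x, 6, d, 16), (39, p, x, 6, k, 16), (39, p, x, 6, y, 16), (39, z, k, 13, d, 16), (39, z, k, 13, k, 16), (39, z, k, 13, y, 16), (39, z, x, 13, d, 16), (39, z, x, 13, k, 16), (39, z, x, 13, y, 16)}
Projecting to A, B, G (13 duplicate(s) eliminated): {(c, 15, 30), (p, 39, 16), (w, 15, 30), (z, 15, 30), (z, 39, 16)}

{(c, 15, 30), (p, 39, 16), (w, 15, 30), (z, 15, 30), (z, 39, 16)}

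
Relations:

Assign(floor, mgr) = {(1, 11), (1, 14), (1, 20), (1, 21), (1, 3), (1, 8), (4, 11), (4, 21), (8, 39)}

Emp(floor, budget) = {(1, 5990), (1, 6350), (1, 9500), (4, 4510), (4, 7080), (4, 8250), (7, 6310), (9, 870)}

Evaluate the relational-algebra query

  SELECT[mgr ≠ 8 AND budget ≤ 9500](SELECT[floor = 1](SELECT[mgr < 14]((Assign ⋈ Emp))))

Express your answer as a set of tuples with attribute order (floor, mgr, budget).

Joining Assign and Emp on floor yields {(1, 11, 5990), (1, 11, 6350), (1, 11, 9500), (1, 14, 5990), (1, 14, 6350), (1, 14, 9500), (1, 20, 5990), (1, 20, 6350), (1, 20, 9500), (1, 21, 5990), (1, 21, 6350), (1, 21, 9500), (1, 3, 5990), (1, 3, 6350), (1, 3, 9500), (1, 8, 5990), (1, 8, 6350), (1, 8, 9500), (4, 11, 4510), (4, 11, 7080), (4, 11, 8250), (4, 21, 4510), (4, 21, 7080), (4, 21, 8250)}.
Selection mgr < 14: {(1, 11, 5990), (1, 11, 6350), (1, 11, 9500), (1, 3, 5990), (1, 3, 6350), (1, 3, 9500), (1, 8, 5990), (1, 8, 6350), (1, 8, 9500), (4, 11, 4510), (4, 11, 7080), (4, 11, 8250)}
Selection floor = 1: {(1, 11, 5990), (1, 11, 6350), (1, 11, 9500), (1, 3, 5990), (1, 3, 6350), (1, 3, 9500), (1, 8, 5990), (1, 8, 6350), (1, 8, 9500)}
Selection mgr ≠ 8 AND budget ≤ 9500: {(1, 11, 5990), (1, 11, 6350), (1, 11, 9500), (1, 3, 5990), (1, 3, 6350), (1, 3, 9500)}

{(1, 11, 5990), (1, 11, 6350), (1, 11, 9500), (1, 3, 5990), (1, 3, 6350), (1, 3, 9500)}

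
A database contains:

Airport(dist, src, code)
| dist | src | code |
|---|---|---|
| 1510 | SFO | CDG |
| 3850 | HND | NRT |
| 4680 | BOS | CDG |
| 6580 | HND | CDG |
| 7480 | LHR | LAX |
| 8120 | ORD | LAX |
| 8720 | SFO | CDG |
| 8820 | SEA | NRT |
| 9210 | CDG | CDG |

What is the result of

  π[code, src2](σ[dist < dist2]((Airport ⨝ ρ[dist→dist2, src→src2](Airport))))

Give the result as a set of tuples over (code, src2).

{(CDG, BOS), (CDG, CDG), (CDG, HND), (CDG, SFO), (LAX, ORD), (NRT, SEA)}

ρ[dist→dist2, src→src2]: schema becomes (dist2, src2, code); tuples unchanged.
Natural join on code: {(1510, SFO, CDG, 1510, SFO), (1510, SFO, CDG, 4680, BOS), (1510, SFO, CDG, 6580, HND), (1510, SFO, CDG, 8720, SFO), (1510, SFO, CDG, 9210, CDG), (3850, HND, NRT, 3850, HND), (3850, HND, NRT, 8820, SEA), (4680, BOS, CDG, 1510, SFO), (4680, BOS, CDG, 4680, BOS), (4680, BOS, CDG, 6580, HND), (4680, BOS, CDG, 8720, SFO), (4680, BOS, CDG, 9210, CDG), (6580, HND, CDG, 1510, SFO), (6580, HND, CDG, 4680, BOS), (6580, HND, CDG, 6580, HND), (6580, HND, CDG, 8720, SFO), (6580, HND, CDG, 9210, CDG), (7480, LHR, LAX, 7480, LHR), (7480, LHR, LAX, 8120, ORD), (8120, ORD, LAX, 7480, LHR), (8120, ORD, LAX, 8120, ORD), (8720, SFO, CDG, 1510, SFO), (8720, SFO, CDG, 4680, BOS), (8720, SFO, CDG, 6580, HND), (8720, SFO, CDG, 8720, SFO), (8720, SFO, CDG, 9210, CDG), (8820, SEA, NRT, 3850, HND), (8820, SEA, NRT, 8820, SEA), (9210, CDG, CDG, 1510, SFO), (9210, CDG, CDG, 4680, BOS), (9210, CDG, CDG, 6580, HND), (9210, CDG, CDG, 8720, SFO), (9210, CDG, CDG, 9210, CDG)}
Filtering on dist < dist2 leaves {(1510, SFO, CDG, 4680, BOS), (1510, SFO, CDG, 6580, HND), (1510, SFO, CDG, 8720, SFO), (1510, SFO, CDG, 9210, CDG), (3850, HND, NRT, 8820, SEA), (4680, BOS, CDG, 6580, HND), (4680, BOS, CDG, 8720, SFO), (4680, BOS, CDG, 9210, CDG), (6580, HND, CDG, 8720, SFO), (6580, HND, CDG, 9210, CDG), (7480, LHR, LAX, 8120, ORD), (8720, SFO, CDG, 9210, CDG)}.
π[code, src2]: project onto (code, src2) (6 duplicate(s) eliminated) → {(CDG, BOS), (CDG, CDG), (CDG, HND), (CDG, SFO), (LAX, ORD), (NRT, SEA)}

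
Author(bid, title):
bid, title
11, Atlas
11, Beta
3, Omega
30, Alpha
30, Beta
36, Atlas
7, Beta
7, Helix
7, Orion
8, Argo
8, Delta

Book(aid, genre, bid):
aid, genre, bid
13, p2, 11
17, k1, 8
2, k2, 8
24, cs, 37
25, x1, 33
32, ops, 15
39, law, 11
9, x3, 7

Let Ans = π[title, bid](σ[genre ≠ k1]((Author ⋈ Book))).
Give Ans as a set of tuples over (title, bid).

{(Argo, 8), (Atlas, 11), (Beta, 11), (Beta, 7), (Delta, 8), (Helix, 7), (Orion, 7)}

Author ⋈ Book (natural join on bid): {(11, Atlas, 13, p2), (11, Atlas, 39, law), (11, Beta, 13, p2), (11, Beta, 39, law), (7, Beta, 9, x3), (7, Helix, 9, x3), (7, Orion, 9, x3), (8, Argo, 17, k1), (8, Argo, 2, k2), (8, Delta, 17, k1), (8, Delta, 2, k2)}
σ[genre ≠ k1]: keep tuples satisfying genre ≠ k1 → {(11, Atlas, 13, p2), (11, Atlas, 39, law), (11, Beta, 13, p2), (11, Beta, 39, law), (7, Beta, 9, x3), (7, Helix, 9, x3), (7, Orion, 9, x3), (8, Argo, 2, k2), (8, Delta, 2, k2)}
π[title, bid]: project onto (title, bid) (2 duplicate(s) eliminated) → {(Argo, 8), (Atlas, 11), (Beta, 11), (Beta, 7), (Delta, 8), (Helix, 7), (Orion, 7)}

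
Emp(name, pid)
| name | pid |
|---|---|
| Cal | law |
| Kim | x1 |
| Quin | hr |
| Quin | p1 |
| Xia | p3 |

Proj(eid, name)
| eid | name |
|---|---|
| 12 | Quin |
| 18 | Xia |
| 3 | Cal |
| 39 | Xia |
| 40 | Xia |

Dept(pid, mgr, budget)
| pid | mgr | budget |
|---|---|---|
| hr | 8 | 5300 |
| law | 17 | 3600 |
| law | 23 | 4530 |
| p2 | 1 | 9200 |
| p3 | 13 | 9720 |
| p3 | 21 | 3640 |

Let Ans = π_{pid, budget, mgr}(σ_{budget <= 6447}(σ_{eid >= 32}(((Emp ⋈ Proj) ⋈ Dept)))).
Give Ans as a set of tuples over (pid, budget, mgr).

Natural join on name: {(Cal, law, 3), (Quin, hr, 12), (Quin, p1, 12), (Xia, p3, 18), (Xia, p3, 39), (Xia, p3, 40)}
Natural join on pid: {(Cal, law, 3, 17, 3600), (Cal, law, 3, 23, 4530), (Quin, hr, 12, 8, 5300), (Xia, p3, 18, 13, 9720), (Xia, p3, 18, 21, 3640), (Xia, p3, 39, 13, 9720), (Xia, p3, 39, 21, 3640), (Xia, p3, 40, 13, 9720), (Xia, p3, 40, 21, 3640)}
Apply σ_{eid >= 32}; surviving tuples: {(Xia, p3, 39, 13, 9720), (Xia, p3, 39, 21, 3640), (Xia, p3, 40, 13, 9720), (Xia, p3, 40, 21, 3640)}
Apply σ_{budget <= 6447}; surviving tuples: {(Xia, p3, 39, 21, 3640), (Xia, p3, 40, 21, 3640)}
Keep only column(s) pid, budget, mgr (1 duplicate(s) eliminated): {(p3, 3640, 21)}

{(p3, 3640, 21)}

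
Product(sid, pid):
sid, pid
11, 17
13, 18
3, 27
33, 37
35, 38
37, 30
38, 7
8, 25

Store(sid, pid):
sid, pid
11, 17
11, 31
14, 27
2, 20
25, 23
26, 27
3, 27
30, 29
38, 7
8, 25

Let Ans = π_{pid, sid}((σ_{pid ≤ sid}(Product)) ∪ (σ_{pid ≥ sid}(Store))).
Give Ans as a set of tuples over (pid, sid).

Filtering on pid ≤ sid leaves {(37, 30), (38, 7)}.
Filtering on pid ≥ sid leaves {(11, 17), (11, 31), (14, 27), (2, 20), (26, 27), (3, 27), (8, 25)}.
Set union of the two operands is {(11, 17), (11, 31), (14, 27), (2, 20), (26, 27), (3, 27), (37, 30), (38, 7), (8, 25)}.
Keep only column(s) pid, sid: {(17, 11), (20, 2), (25, 8), (27, 14), (27, 26), (27, 3), (30, 37), (31, 11), (7, 38)}

{(17, 11), (20, 2), (25, 8), (27, 14), (27, 26), (27, 3), (30, 37), (31, 11), (7, 38)}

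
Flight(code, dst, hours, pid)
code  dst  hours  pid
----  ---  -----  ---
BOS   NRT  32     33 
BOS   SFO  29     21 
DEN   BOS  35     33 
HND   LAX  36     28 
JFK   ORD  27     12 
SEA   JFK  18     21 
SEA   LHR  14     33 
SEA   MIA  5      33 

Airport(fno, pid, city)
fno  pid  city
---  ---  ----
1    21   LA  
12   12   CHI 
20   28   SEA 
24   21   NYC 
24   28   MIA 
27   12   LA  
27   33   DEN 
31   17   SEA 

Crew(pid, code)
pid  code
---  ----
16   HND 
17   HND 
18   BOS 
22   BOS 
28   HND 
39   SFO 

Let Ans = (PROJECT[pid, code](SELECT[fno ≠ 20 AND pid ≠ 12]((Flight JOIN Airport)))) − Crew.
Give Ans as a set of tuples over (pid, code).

Joining Flight and Airport on pid yields {(BOS, NRT, 32, 33, 27, DEN), (BOS, SFO, 29, 21, 1, LA), (BOS, SFO, 29, 21, 24, NYC), (DEN, BOS, 35, 33, 27, DEN), (HND, LAX, 36, 28, 20, SEA), (HND, LAX, 36, 28, 24, MIA), (JFK, ORD, 27, 12, 12, CHI), (JFK, ORD, 27, 12, 27, LA), (SEA, JFK, 18, 21, 1, LA), (SEA, JFK, 18, 21, 24, NYC), (SEA, LHR, 14, 33, 27, DEN), (SEA, MIA, 5, 33, 27, DEN)}.
σ[fno ≠ 20 AND pid ≠ 12]: keep tuples satisfying fno ≠ 20 AND pid ≠ 12 → {(BOS, NRT, 32, 33, 27, DEN), (BOS, SFO, 29, 21, 1, LA), (BOS, SFO, 29, 21, 24, NYC), (DEN, BOS, 35, 33, 27, DEN), (HND, LAX, 36, 28, 24, MIA), (SEA, JFK, 18, 21, 1, LA), (SEA, JFK, 18, 21, 24, NYC), (SEA, LHR, 14, 33, 27, DEN), (SEA, MIA, 5, 33, 27, DEN)}
π[pid, code]: project onto (pid, code) (3 duplicate(s) eliminated) → {(21, BOS), (21, SEA), (28, HND), (33, BOS), (33, DEN), (33, SEA)}
Difference: {(21, BOS), (21, SEA), (28, HND), (33, BOS), (33, DEN), (33, SEA)} with {(16, HND), (17, HND), (18, BOS), (22, BOS), (28, HND), (39, SFO)} → {(21, BOS), (21, SEA), (33, BOS), (33, DEN), (33, SEA)}

{(21, BOS), (21, SEA), (33, BOS), (33, DEN), (33, SEA)}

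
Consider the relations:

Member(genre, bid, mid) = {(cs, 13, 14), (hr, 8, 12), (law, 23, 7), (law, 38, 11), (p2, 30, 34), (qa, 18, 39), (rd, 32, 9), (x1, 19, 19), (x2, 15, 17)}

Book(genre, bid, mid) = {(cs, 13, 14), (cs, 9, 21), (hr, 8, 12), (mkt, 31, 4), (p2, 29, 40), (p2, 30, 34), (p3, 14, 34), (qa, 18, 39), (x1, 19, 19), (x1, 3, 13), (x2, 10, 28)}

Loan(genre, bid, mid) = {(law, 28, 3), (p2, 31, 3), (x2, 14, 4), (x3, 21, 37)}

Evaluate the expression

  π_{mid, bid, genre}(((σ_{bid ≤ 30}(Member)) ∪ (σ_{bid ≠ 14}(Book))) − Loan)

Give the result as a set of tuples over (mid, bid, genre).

σ[bid ≤ 30]: keep tuples satisfying bid ≤ 30 → {(cs, 13, 14), (hr, 8, 12), (law, 23, 7), (p2, 30, 34), (qa, 18, 39), (x1, 19, 19), (x2, 15, 17)}
σ[bid ≠ 14]: keep tuples satisfying bid ≠ 14 → {(cs, 13, 14), (cs, 9, 21), (hr, 8, 12), (mkt, 31, 4), (p2, 29, 40), (p2, 30, 34), (qa, 18, 39), (x1, 19, 19), (x1, 3, 13), (x2, 10, 28)}
Union: {(cs, 13, 14), (hr, 8, 12), (law, 23, 7), (p2, 30, 34), (qa, 18, 39), (x1, 19, 19), (x2, 15, 17)} with {(cs, 13, 14), (cs, 9, 21), (hr, 8, 12), (mkt, 31, 4), (p2, 29, 40), (p2, 30, 34), (qa, 18, 39), (x1, 19, 19), (x1, 3, 13), (x2, 10, 28)} → {(cs, 13, 14), (cs, 9, 21), (hr, 8, 12), (law, 23, 7), (mkt, 31, 4), (p2, 29, 40), (p2, 30, 34), (qa, 18, 39), (x1, 19, 19), (x1, 3, 13), (x2, 10, 28), (x2, 15, 17)}
Difference: {(cs, 13, 14), (cs, 9, 21), (hr, 8, 12), (law, 23, 7), (mkt, 31, 4), (p2, 29, 40), (p2, 30, 34), (qa, 18, 39), (x1, 19, 19), (x1, 3, 13), (x2, 10, 28), (x2, 15, 17)} with {(law, 28, 3), (p2, 31, 3), (x2, 14, 4), (x3, 21, 37)} → {(cs, 13, 14), (cs, 9, 21), (hr, 8, 12), (law, 23, 7), (mkt, 31, 4), (p2, 29, 40), (p2, 30, 34), (qa, 18, 39), (x1, 19, 19), (x1, 3, 13), (x2, 10, 28), (x2, 15, 17)}
π[mid, bid, genre]: project onto (mid, bid, genre) → {(12, 8, hr), (13, 3, x1), (14, 13, cs), (17, 15, x2), (19, 19, x1), (21, 9, cs), (28, 10, x2), (34, 30, p2), (39, 18, qa), (4, 31, mkt), (40, 29, p2), (7, 23, law)}

{(12, 8, hr), (13, 3, x1), (14, 13, cs), (17, 15, x2), (19, 19, x1), (21, 9, cs), (28, 10, x2), (34, 30, p2), (39, 18, qa), (4, 31, mkt), (40, 29, p2), (7, 23, law)}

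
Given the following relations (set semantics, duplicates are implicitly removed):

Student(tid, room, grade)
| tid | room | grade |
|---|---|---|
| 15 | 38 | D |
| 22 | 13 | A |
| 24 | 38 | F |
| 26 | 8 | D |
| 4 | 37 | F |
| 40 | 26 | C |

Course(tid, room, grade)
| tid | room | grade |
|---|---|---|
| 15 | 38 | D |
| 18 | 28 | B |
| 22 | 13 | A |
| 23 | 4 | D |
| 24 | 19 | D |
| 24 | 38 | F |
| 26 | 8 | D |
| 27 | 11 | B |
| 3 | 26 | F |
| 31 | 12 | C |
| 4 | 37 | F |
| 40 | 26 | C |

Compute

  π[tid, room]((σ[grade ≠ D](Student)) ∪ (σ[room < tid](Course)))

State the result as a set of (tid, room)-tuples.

{(22, 13), (23, 4), (24, 19), (24, 38), (26, 8), (27, 11), (31, 12), (4, 37), (40, 26)}

σ[grade ≠ D]: keep tuples satisfying grade ≠ D → {(22, 13, A), (24, 38, F), (4, 37, F), (40, 26, C)}
σ[room < tid]: keep tuples satisfying room < tid → {(22, 13, A), (23, 4, D), (24, 19, D), (26, 8, D), (27, 11, B), (31, 12, C), (40, 26, C)}
Set union of the two operands is {(22, 13, A), (23, 4, D), (24, 19, D), (24, 38, F), (26, 8, D), (27, 11, B), (31, 12, C), (4, 37, F), (40, 26, C)}.
Projecting to tid, room: {(22, 13), (23, 4), (24, 19), (24, 38), (26, 8), (27, 11), (31, 12), (4, 37), (40, 26)}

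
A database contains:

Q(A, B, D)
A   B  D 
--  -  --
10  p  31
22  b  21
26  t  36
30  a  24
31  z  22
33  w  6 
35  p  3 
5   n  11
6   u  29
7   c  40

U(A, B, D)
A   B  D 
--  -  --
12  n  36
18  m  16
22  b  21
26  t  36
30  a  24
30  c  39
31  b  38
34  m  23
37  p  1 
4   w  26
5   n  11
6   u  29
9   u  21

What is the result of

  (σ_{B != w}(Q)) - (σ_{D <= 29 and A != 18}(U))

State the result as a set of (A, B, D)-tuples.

{(10, p, 31), (26, t, 36), (31, z, 22), (35, p, 3), (7, c, 40)}

Selection B != w: {(10, p, 31), (22, b, 21), (26, t, 36), (30, a, 24), (31, z, 22), (35, p, 3), (5, n, 11), (6, u, 29), (7, c, 40)}
Selection D <= 29 and A != 18: {(22, b, 21), (30, a, 24), (34, m, 23), (37, p, 1), (4, w, 26), (5, n, 11), (6, u, 29), (9, u, 21)}
Difference: {(10, p, 31), (22, b, 21), (26, t, 36), (30, a, 24), (31, z, 22), (35, p, 3), (5, n, 11), (6, u, 29), (7, c, 40)} with {(22, b, 21), (30, a, 24), (34, m, 23), (37, p, 1), (4, w, 26), (5, n, 11), (6, u, 29), (9, u, 21)} → {(10, p, 31), (26, t, 36), (31, z, 22), (35, p, 3), (7, c, 40)}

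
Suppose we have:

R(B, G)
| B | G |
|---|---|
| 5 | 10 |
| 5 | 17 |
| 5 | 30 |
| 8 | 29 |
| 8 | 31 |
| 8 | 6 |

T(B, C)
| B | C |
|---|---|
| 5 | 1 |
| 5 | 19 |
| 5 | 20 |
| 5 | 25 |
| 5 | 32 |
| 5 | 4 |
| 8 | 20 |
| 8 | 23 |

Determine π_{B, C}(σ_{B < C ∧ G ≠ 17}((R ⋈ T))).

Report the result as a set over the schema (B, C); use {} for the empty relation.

R ⋈ T (natural join on B): {(5, 10, 1), (5, 10, 19), (5, 10, 20), (5, 10, 25), (5, 10, 32), (5, 10, 4), (5, 17, 1), (5, 17, 19), (5, 17, 20), (5, 17, 25), (5, 17, 32), (5, 17, 4), (5, 30, 1), (5, 30, 19), (5, 30, 20), (5, 30, 25), (5, 30, 32), (5, 30, 4), (8, 29, 20), (8, 29, 23), (8, 31, 20), (8, 31, 23), (8, 6, 20), (8, 6, 23)}
Apply σ_{B < C ∧ G ≠ 17}; surviving tuples: {(5, 10, 19), (5, 10, 20), (5, 10, 25), (5, 10, 32), (5, 30, 19), (5, 30, 20), (5, 30, 25), (5, 30, 32), (8, 29, 20), (8, 29, 23), (8, 31, 20), (8, 31, 23), (8, 6, 20), (8, 6, 23)}
Projecting to B, C (8 duplicate(s) eliminated): {(5, 19), (5, 20), (5, 25), (5, 32), (8, 20), (8, 23)}

{(5, 19), (5, 20), (5, 25), (5, 32), (8, 20), (8, 23)}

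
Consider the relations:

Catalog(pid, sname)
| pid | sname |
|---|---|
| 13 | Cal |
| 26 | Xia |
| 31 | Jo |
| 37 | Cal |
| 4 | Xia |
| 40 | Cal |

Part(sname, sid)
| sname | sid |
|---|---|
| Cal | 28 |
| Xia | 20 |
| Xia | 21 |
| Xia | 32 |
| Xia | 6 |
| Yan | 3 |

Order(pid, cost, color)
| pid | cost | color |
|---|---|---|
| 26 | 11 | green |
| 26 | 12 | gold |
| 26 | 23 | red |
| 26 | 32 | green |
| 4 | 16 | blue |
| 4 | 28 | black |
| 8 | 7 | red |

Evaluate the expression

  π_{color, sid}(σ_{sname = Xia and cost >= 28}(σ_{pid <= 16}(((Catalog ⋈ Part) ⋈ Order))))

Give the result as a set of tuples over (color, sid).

{(black, 20), (black, 21), (black, 32), (black, 6)}

Joining Catalog and Part on sname yields {(13, Cal, 28), (26, Xia, 20), (26, Xia, 21), (26, Xia, 32), (26, Xia, 6), (37, Cal, 28), (4, Xia, 20), (4, Xia, 21), (4, Xia, 32), (4, Xia, 6), (40, Cal, 28)}.
Joining (Catalog ⋈ Part) and Order on pid yields {(26, Xia, 20, 11, green), (26, Xia, 20, 12, gold), (26, Xia, 20, 23, red), (26, Xia, 20, 32, green), (26, Xia, 21, 11, green), (26, Xia, 21, 12, gold), (26, Xia, 21, 23, red), (26, Xia, 21, 32, green), (26, Xia, 32, 11, green), (26, Xia, 32, 12, gold), (26, Xia, 32, 23, red), (26, Xia, 32, 32, green), (26, Xia, 6, 11, green), (26, Xia, 6, 12, gold), (26, Xia, 6, 23, red), (26, Xia, 6, 32, green), (4, Xia, 20, 16, blue), (4, Xia, 20, 28, black), (4, Xia, 21, 16, blue), (4, Xia, 21, 28, black), (4, Xia, 32, 16, blue), (4, Xia, 32, 28, black), (4, Xia, 6, 16, blue), (4, Xia, 6, 28, black)}.
Apply σ_{pid <= 16}; surviving tuples: {(4, Xia, 20, 16, blue), (4, Xia, 20, 28, black), (4, Xia, 21, 16, blue), (4, Xia, 21, 28, black), (4, Xia, 32, 16, blue), (4, Xia, 32, 28, black), (4, Xia, 6, 16, blue), (4, Xia, 6, 28, black)}
Apply σ_{sname = Xia and cost >= 28}; surviving tuples: {(4, Xia, 20, 28, black), (4, Xia, 21, 28, black), (4, Xia, 32, 28, black), (4, Xia, 6, 28, black)}
Projecting to color, sid: {(black, 20), (black, 21), (black, 32), (black, 6)}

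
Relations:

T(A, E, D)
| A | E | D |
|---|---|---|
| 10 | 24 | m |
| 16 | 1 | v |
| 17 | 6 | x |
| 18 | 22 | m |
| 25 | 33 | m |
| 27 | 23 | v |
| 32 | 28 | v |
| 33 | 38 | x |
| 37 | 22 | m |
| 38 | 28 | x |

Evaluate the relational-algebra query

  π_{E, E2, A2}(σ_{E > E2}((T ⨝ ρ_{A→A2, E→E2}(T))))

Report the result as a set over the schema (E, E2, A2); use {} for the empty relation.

{(23, 1, 16), (24, 22, 18), (24, 22, 37), (28, 1, 16), (28, 23, 27), (28, 6, 17), (33, 22, 18), (33, 22, 37), (33, 24, 10), (38, 28, 38), (38, 6, 17)}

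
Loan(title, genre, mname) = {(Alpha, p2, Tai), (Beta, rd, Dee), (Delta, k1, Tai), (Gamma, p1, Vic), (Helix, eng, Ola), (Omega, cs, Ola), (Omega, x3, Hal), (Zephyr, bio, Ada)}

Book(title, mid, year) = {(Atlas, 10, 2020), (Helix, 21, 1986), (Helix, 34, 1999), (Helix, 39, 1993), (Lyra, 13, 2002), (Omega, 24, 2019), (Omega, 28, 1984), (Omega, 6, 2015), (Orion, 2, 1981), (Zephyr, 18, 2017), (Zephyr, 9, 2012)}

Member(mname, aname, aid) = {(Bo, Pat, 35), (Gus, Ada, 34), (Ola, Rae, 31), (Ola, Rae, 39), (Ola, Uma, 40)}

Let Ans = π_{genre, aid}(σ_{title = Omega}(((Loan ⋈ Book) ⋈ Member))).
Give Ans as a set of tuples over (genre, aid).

Loan ⋈ Book (natural join on title): {(Helix, eng, Ola, 21, 1986), (Helix, eng, Ola, 34, 1999), (Helix, eng, Ola, 39, 1993), (Omega, cs, Ola, 24, 2019), (Omega, cs, Ola, 28, 1984), (Omega, cs, Ola, 6, 2015), (Omega, x3, Hal, 24, 2019), (Omega, x3, Hal, 28, 1984), (Omega, x3, Hal, 6, 2015), (Zephyr, bio, Ada, 18, 2017), (Zephyr, bio, Ada, 9, 2012)}
(Loan ⋈ Book) ⋈ Member (natural join on mname): {(Helix, eng, Ola, 21, 1986, Rae, 31), (Helix, eng, Ola, 21, 1986, Rae, 39), (Helix, eng, Ola, 21, 1986, Uma, 40), (Helix, eng, Ola, 34, 1999, Rae, 31), (Helix, eng, Ola, 34, 1999, Rae, 39), (Helix, eng, Ola, 34, 1999, Uma, 40), (Helix, eng, Ola, 39, 1993, Rae, 31), (Helix, eng, Ola, 39, 1993, Rae, 39), (Helix, eng, Ola, 39, 1993, Uma, 40), (Omega, cs, Ola, 24, 2019, Rae, 31), (Omega, cs, Ola, 24, 2019, Rae, 39), (Omega, cs, Ola, 24, 2019, Uma, 40), (Omega, cs, Ola, 28, 1984, Rae, 31), (Omega, cs, Ola, 28, 1984, Rae, 39), (Omega, cs, Ola, 28, 1984, Uma, 40), (Omega, cs, Ola, 6, 2015, Rae, 31), (Omega, cs, Ola, 6, 2015, Rae, 39), (Omega, cs, Ola, 6, 2015, Uma, 40)}
Selection title = Omega: {(Omega, cs, Ola, 24, 2019, Rae, 31), (Omega, cs, Ola, 24, 2019, Rae, 39), (Omega, cs, Ola, 24, 2019, Uma, 40), (Omega, cs, Ola, 28, 1984, Rae, 31), (Omega, cs, Ola, 28, 1984, Rae, 39), (Omega, cs, Ola, 28, 1984, Uma, 40), (Omega, cs, Ola, 6, 2015, Rae, 31), (Omega, cs, Ola, 6, 2015, Rae, 39), (Omega, cs, Ola, 6, 2015, Uma, 40)}
π_{genre, aid} gives {(cs, 31), (cs, 39), (cs, 40)} (6 duplicate(s) eliminated).

{(cs, 31), (cs, 39), (cs, 40)}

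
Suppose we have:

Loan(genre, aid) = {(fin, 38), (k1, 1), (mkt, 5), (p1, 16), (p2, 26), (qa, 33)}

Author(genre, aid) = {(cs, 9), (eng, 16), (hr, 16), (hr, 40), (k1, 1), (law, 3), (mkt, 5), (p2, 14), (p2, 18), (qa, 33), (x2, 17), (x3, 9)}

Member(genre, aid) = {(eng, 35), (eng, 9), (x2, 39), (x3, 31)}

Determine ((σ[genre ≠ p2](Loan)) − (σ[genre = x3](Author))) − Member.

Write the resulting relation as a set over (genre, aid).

{(fin, 38), (k1, 1), (mkt, 5), (p1, 16), (qa, 33)}

Filtering on genre ≠ p2 leaves {(fin, 38), (k1, 1), (mkt, 5), (p1, 16), (qa, 33)}.
Filtering on genre = x3 leaves {(x3, 9)}.
Taking the difference: {(fin, 38), (k1, 1), (mkt, 5), (p1, 16), (qa, 33)}
Taking the difference: {(fin, 38), (k1, 1), (mkt, 5), (p1, 16), (qa, 33)}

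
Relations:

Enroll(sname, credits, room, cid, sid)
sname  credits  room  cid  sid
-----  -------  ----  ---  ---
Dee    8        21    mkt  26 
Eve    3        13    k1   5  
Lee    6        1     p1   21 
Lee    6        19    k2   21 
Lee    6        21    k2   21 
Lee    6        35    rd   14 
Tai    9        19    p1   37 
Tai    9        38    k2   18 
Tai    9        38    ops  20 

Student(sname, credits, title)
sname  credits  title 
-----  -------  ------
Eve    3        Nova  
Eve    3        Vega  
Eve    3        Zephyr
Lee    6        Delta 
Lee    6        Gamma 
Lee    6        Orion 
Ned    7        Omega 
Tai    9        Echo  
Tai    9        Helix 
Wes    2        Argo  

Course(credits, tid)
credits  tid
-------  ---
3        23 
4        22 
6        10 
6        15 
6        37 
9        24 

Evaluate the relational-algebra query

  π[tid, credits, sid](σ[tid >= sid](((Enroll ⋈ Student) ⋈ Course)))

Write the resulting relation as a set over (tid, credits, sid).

Joining Enroll and Student on sname, credits yields {(Eve, 3, 13, k1, 5, Nova), (Eve, 3, 13, k1, 5, Vega), (Eve, 3, 13, k1, 5, Zephyr), (Lee, 6, 1, p1, 21, Delta), (Lee, 6, 1, p1, 21, Gamma), (Lee, 6, 1, p1, 21, Orion), (Lee, 6, 19, k2, 21, Delta), (Lee, 6, 19, k2, 21, Gamma), (Lee, 6, 19, k2, 21, Orion), (Lee, 6, 21, k2, 21, Delta), (Lee, 6, 21, k2, 21, Gamma), (Lee, 6, 21, k2, 21, Orion), (Lee, 6, 35, rd, 14, Delta), (Lee, 6, 35, rd, 14, Gamma), (Lee, 6, 35, rd, 14, Orion), (Tai, 9, 19, p1, 37, Echo), (Tai, 9, 19, p1, 37, Helix), (Tai, 9, 38, k2, 18, Echo), (Tai, 9, 38, k2, 18, Helix), (Tai, 9, 38, ops, 20, Echo), (Tai, 9, 38, ops, 20, Helix)}.
Joining (Enroll ⋈ Student) and Course on credits yields {(Eve, 3, 13, k1, 5, Nova, 23), (Eve, 3, 13, k1, 5, Vega, 23), (Eve, 3, 13, k1, 5, Zephyr, 23), (Lee, 6, 1, p1, 21, Delta, 10), (Lee, 6, 1, p1, 21, Delta, 15), (Lee, 6, 1, p1, 21, Delta, 37), (Lee, 6, 1, p1, 21, Gamma, 10), (Lee, 6, 1, p1, 21, Gamma, 15), (Lee, 6, 1, p1, 21, Gamma, 37), (Lee, 6, 1, p1, 21, Orion, 10), (Lee, 6, 1, p1, 21, Orion, 15), (Lee, 6, 1, p1, 21, Orion, 37), (Lee, 6, 19, k2, 21, Delta, 10), (Lee, 6, 19, k2, 21, Delta, 15), (Lee, 6, 19, k2, 21, Delta, 37), (Lee, 6, 19, k2, 21, Gamma, 10), (Lee, 6, 19, k2, 21, Gamma, 15), (Lee, 6, 19, k2, 21, Gamma, 37), (Lee, 6, 19, k2, 21, Orion, 10), (Lee, 6, 19, k2, 21, Orion, 15), (Lee, 6, 19, k2, 21, Orion, 37), (Lee, 6, 21, k2, 21, Delta, 10), (Lee, 6, 21, k2, 21, Delta, 15), (Lee, 6, 21, k2, 21, Delta, 37), (Lee, 6, 21, k2, 21, Gamma, 10), (Lee, 6, 21, k2, 21, Gamma, 15), (Lee, 6, 21, k2, 21, Gamma, 37), (Lee, 6, 21, k2, 21, Orion, 10), (Lee, 6, 21, k2, 21, Orion, 15), (Lee, 6, 21, k2, 21, Orion, 37), (Lee, 6, 35, rd, 14, Delta, 10), (Lee, 6, 35, rd, 14, Delta, 15), (Lee, 6, 35, rd, 14, Delta, 37), (Lee, 6, 35, rd, 14, Gamma, 10), (Lee, 6, 35, rd, 14, Gamma, 15), (Lee, 6, 35, rd, 14, Gamma, 37), (Lee, 6, 35, rd, 14, Orion, 10), (Lee, 6, 35, rd, 14, Orion, 15), (Lee, 6, 35, rd, 14, Orion, 37), (Tai, 9, 19, p1, 37, Echo, 24), (Tai, 9, 19, p1, 37, Helix, 24), (Tai, 9, 38, k2, 18, Echo, 24), (Tai, 9, 38, k2, 18, Helix, 24), (Tai, 9, 38, ops, 20, Echo, 24), (Tai, 9, 38, ops, 20, Helix, 24)}.
Apply σ_{tid >= sid}; surviving tuples: {(Eve, 3, 13, k1, 5, Nova, 23), (Eve, 3, 13, k1, 5, Vega, 23), (Eve, 3, 13, k1, 5, Zephyr, 23), (Lee, 6, 1, p1, 21, Delta, 37), (Lee, 6, 1, p1, 21, Gamma, 37), (Lee, 6, 1, p1, 21, Orion, 37), (Lee, 6, 19, k2, 21, Delta, 37), (Lee, 6, 19, k2, 21, Gamma, 37), (Lee, 6, 19, k2, 21, Orion, 37), (Lee, 6, 21, k2, 21, Delta, 37), (Lee, 6, 21, k2, 21, Gamma, 37), (Lee, 6, 21, k2, 21, Orion, 37), (Lee, 6, 35, rd, 14, Delta, 15), (Lee, 6, 35, rd, 14, Delta, 37), (Lee, 6, 35, rd, 14, Gamma, 15), (Lee, 6, 35, rd, 14, Gamma, 37), (Lee, 6, 35, rd, 14, Orion, 15), (Lee, 6, 35, rd, 14, Orion, 37), (Tai, 9, 38, k2, 18, Echo, 24), (Tai, 9, 38, k2, 18, Helix, 24), (Tai, 9, 38, ops, 20, Echo, 24), (Tai, 9, 38, ops, 20, Helix, 24)}
Projecting to tid, credits, sid (16 duplicate(s) eliminated): {(15, 6, 14), (23, 3, 5), (24, 9, 18), (24, 9, 20), (37, 6, 14), (37, 6, 21)}

{(15, 6, 14), (23, 3, 5), (24, 9, 18), (24, 9, 20), (37, 6, 14), (37, 6, 21)}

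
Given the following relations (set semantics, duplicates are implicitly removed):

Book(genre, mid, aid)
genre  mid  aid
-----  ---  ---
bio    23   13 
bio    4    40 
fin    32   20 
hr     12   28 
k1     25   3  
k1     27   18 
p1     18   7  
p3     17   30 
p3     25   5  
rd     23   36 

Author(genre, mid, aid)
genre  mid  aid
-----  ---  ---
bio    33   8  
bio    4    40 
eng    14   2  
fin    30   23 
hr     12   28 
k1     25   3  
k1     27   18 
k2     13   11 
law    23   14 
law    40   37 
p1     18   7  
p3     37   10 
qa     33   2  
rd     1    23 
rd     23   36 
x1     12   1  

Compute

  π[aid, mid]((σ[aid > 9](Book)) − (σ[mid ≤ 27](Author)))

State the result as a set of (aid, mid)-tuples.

{(13, 23), (20, 32), (30, 17)}

Filtering on aid > 9 leaves {(bio, 23, 13), (bio, 4, 40), (fin, 32, 20), (hr, 12, 28), (k1, 27, 18), (p3, 17, 30), (rd, 23, 36)}.
Filtering on mid ≤ 27 leaves {(bio, 4, 40), (eng, 14, 2), (hr, 12, 28), (k1, 25, 3), (k1, 27, 18), (k2, 13, 11), (law, 23, 14), (p1, 18, 7), (rd, 1, 23), (rd, 23, 36), (x1, 12, 1)}.
Taking the difference: {(bio, 23, 13), (fin, 32, 20), (p3, 17, 30)}
π_{aid, mid} gives {(13, 23), (20, 32), (30, 17)}.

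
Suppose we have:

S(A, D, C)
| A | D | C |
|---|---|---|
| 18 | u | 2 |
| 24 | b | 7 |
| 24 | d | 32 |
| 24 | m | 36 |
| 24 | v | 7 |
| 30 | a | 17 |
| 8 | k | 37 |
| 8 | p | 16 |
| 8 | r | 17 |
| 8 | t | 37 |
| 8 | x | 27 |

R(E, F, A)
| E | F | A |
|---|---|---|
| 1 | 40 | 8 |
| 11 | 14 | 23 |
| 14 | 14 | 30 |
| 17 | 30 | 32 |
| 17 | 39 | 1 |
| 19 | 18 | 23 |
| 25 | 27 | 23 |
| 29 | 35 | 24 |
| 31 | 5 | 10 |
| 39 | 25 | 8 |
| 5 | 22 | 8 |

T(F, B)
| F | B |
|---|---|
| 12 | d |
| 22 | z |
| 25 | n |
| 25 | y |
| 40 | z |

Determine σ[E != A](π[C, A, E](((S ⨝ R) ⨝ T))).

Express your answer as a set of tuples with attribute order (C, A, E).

{(16, 8, 1), (16, 8, 39), (16, 8, 5), (17, 8, 1), (17, 8, 39), (17, 8, 5), (27, 8, 1), (27, 8, 39), (27, 8, 5), (37, 8, 1), (37, 8, 39), (37, 8, 5)}

Joining S and R on A yields {(24, b, 7, 29, 35), (24, d, 32, 29, 35), (24, m, 36, 29, 35), (24, v, 7, 29, 35), (30, a, 17, 14, 14), (8, k, 37, 1, 40), (8, k, 37, 39, 25), (8, k, 37, 5, 22), (8, p, 16, 1, 40), (8, p, 16, 39, 25), (8, p, 16, 5, 22), (8, r, 17, 1, 40), (8, r, 17, 39, 25), (8, r, 17, 5, 22), (8, t, 37, 1, 40), (8, t, 37, 39, 25), (8, t, 37, 5, 22), (8, x, 27, 1, 40), (8, x, 27, 39, 25), (8, x, 27, 5, 22)}.
Joining (S ⨝ R) and T on F yields {(8, k, 37, 1, 40, z), (8, k, 37, 39, 25, n), (8, k, 37, 39, 25, y), (8, k, 37, 5, 22, z), (8, p, 16, 1, 40, z), (8, p, 16, 39, 25, n), (8, p, 16, 39, 25, y), (8, p, 16, 5, 22, z), (8, r, 17, 1, 40, z), (8, r, 17, 39, 25, n), (8, r, 17, 39, 25, y), (8, r, 17, 5, 22, z), (8, t, 37, 1, 40, z), (8, t, 37, 39, 25, n), (8, t, 37, 39, 25, y), (8, t, 37, 5, 22, z), (8, x, 27, 1, 40, z), (8, x, 27, 39, 25, n), (8, x, 27, 39, 25, y), (8, x, 27, 5, 22, z)}.
π[C, A, E]: project onto (C, A, E) (8 duplicate(s) eliminated) → {(16, 8, 1), (16, 8, 39), (16, 8, 5), (17, 8, 1), (17, 8, 39), (17, 8, 5), (27, 8, 1), (27, 8, 39), (27, 8, 5), (37, 8, 1), (37, 8, 39), (37, 8, 5)}
σ[E != A]: keep tuples satisfying E != A → {(16, 8, 1), (16, 8, 39), (16, 8, 5), (17, 8, 1), (17, 8, 39), (17, 8, 5), (27, 8, 1), (27, 8, 39), (27, 8, 5), (37, 8, 1), (37, 8, 39), (37, 8, 5)}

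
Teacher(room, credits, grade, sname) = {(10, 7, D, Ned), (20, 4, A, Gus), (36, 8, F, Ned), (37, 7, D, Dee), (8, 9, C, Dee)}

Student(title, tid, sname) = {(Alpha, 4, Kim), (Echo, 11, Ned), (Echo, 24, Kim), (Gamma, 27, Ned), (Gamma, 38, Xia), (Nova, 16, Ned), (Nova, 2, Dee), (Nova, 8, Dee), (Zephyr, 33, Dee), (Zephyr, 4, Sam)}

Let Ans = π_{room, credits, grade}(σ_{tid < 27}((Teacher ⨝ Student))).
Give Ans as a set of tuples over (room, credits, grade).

{(10, 7, D), (36, 8, F), (37, 7, D), (8, 9, C)}

Joining Teacher and Student on sname yields {(10, 7, D, Ned, Echo, 11), (10, 7, D, Ned, Gamma, 27), (10, 7, D, Ned, Nova, 16), (36, 8, F, Ned, Echo, 11), (36, 8, F, Ned, Gamma, 27), (36, 8, F, Ned, Nova, 16), (37, 7, D, Dee, Nova, 2), (37, 7, D, Dee, Nova, 8), (37, 7, D, Dee, Zephyr, 33), (8, 9, C, Dee, Nova, 2), (8, 9, C, Dee, Nova, 8), (8, 9, C, Dee, Zephyr, 33)}.
Apply σ_{tid < 27}; surviving tuples: {(10, 7, D, Ned, Echo, 11), (10, 7, D, Ned, Nova, 16), (36, 8, F, Ned, Echo, 11), (36, 8, F, Ned, Nova, 16), (37, 7, D, Dee, Nova, 2), (37, 7, D, Dee, Nova, 8), (8, 9, C, Dee, Nova, 2), (8, 9, C, Dee, Nova, 8)}
Projecting to room, credits, grade (4 duplicate(s) eliminated): {(10, 7, D), (36, 8, F), (37, 7, D), (8, 9, C)}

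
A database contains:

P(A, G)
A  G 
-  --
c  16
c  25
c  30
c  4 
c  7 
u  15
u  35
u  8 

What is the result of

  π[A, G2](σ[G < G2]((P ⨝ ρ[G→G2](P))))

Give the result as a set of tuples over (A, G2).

{(c, 16), (c, 25), (c, 30), (c, 7), (u, 15), (u, 35)}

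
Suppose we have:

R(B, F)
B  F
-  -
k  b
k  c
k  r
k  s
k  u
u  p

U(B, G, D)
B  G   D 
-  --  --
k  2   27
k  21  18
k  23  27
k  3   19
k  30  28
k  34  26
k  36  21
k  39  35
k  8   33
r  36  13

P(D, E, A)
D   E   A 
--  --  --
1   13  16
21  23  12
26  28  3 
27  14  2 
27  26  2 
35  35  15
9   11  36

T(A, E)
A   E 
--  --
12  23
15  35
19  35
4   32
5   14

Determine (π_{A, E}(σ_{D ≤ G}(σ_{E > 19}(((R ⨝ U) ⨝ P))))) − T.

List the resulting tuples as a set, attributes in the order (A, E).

{(3, 28)}

R ⋈ U (natural join on B): {(k, b, 2, 27), (k, b, 21, 18), (k, b, 23, 27), (k, b, 3, 19), (k, b, 30, 28), (k, b, 34, 26), (k, b, 36, 21), (k, b, 39, 35), (k, b, 8, 33), (k, c, 2, 27), (k, c, 21, 18), (k, c, 23, 27), (k, c, 3, 19), (k, c, 30, 28), (k, c, 34, 26), (k, c, 36, 21), (k, c, 39, 35), (k, c, 8, 33), (k, r, 2, 27), (k, r, 21, 18), (k, r, 23, 27), (k, r, 3, 19), (k, r, 30, 28), (k, r, 34, 26), (k, r, 36, 21), (k, r, 39, 35), (k, r, 8, 33), (k, s, 2, 27), (k, s, 21, 18), (k, s, 23, 27), (k, s, 3, 19), (k, s, 30, 28), (k, s, 34, 26), (k, s, 36, 21), (k, s, 39, 35), (k, s, 8, 33), (k, u, 2, 27), (k, u, 21, 18), (k, u, 23, 27), (k, u, 3, 19), (k, u, 30, 28), (k, u, 34, 26), (k, u, 36, 21), (k, u, 39, 35), (k, u, 8, 33)}
(R ⨝ U) ⋈ P (natural join on D): {(k, b, 2, 27, 14, 2), (k, b, 2, 27, 26, 2), (k, b, 23, 27, 14, 2), (k, b, 23, 27, 26, 2), (k, b, 34, 26, 28, 3), (k, b, 36, 21, 23, 12), (k, b, 39, 35, 35, 15), (k, c, 2, 27, 14, 2), (k, c, 2, 27, 26, 2), (k, c, 23, 27, 14, 2), (k, c, 23, 27, 26, 2), (k, c, 34, 26, 28, 3), (k, c, 36, 21, 23, 12), (k, c, 39, 35, 35, 15), (k, r, 2, 27, 14, 2), (k, r, 2, 27, 26, 2), (k, r, 23, 27, 14, 2), (k, r, 23, 27, 26, 2), (k, r, 34, 26, 28, 3), (k, r, 36, 21, 23, 12), (k, r, 39, 35, 35, 15), (k, s, 2, 27, 14, 2), (k, s, 2, 27, 26, 2), (k, s, 23, 27, 14, 2), (k, s, 23, 27, 26, 2), (k, s, 34, 26, 28, 3), (k, s, 36, 21, 23, 12), (k, s, 39, 35, 35, 15), (k, u, 2, 27, 14, 2), (k, u, 2, 27, 26, 2), (k, u, 23, 27, 14, 2), (k, u, 23, 27, 26, 2), (k, u, 34, 26, 28, 3), (k, u, 36, 21, 23, 12), (k, u, 39, 35, 35, 15)}
σ[E > 19]: keep tuples satisfying E > 19 → {(k, b, 2, 27, 26, 2), (k, b, 23, 27, 26, 2), (k, b, 34, 26, 28, 3), (k, b, 36, 21, 23, 12), (k, b, 39, 35, 35, 15), (k, c, 2, 27, 26, 2), (k, c, 23, 27, 26, 2), (k, c, 34, 26, 28, 3), (k, c, 36, 21, 23, 12), (k, c, 39, 35, 35, 15), (k, r, 2, 27, 26, 2), (k, r, 23, 27, 26, 2), (k, r, 34, 26, 28, 3), (k, r, 36, 21, 23, 12), (k, r, 39, 35, 35, 15), (k, s, 2, 27, 26, 2), (k, s, 23, 27, 26, 2), (k, s, 34, 26, 28, 3), (k, s, 36, 21, 23, 12), (k, s, 39, 35, 35, 15), (k, u, 2, 27, 26, 2), (k, u, 23, 27, 26, 2), (k, u, 34, 26, 28, 3), (k, u, 36, 21, 23, 12), (k, u, 39, 35, 35, 15)}
σ[D ≤ G]: keep tuples satisfying D ≤ G → {(k, b, 34, 26, 28, 3), (k, b, 36, 21, 23, 12), (k, b, 39, 35, 35, 15), (k, c, 34, 26, 28, 3), (k, c, 36, 21, 23, 12), (k, c, 39, 35, 35, 15), (k, r, 34, 26, 28, 3), (k, r, 36, 21, 23, 12), (k, r, 39, 35, 35, 15), (k, s, 34, 26, 28, 3), (k, s, 36, 21, 23, 12), (k, s, 39, 35, 35, 15), (k, u, 34, 26, 28, 3), (k, u, 36, 21, 23, 12), (k, u, 39, 35, 35, 15)}
π_{A, E} gives {(12, 23), (15, 35), (3, 28)} (12 duplicate(s) eliminated).
Difference: {(12, 23), (15, 35), (3, 28)} with {(12, 23), (15, 35), (19, 35), (4, 32), (5, 14)} → {(3, 28)}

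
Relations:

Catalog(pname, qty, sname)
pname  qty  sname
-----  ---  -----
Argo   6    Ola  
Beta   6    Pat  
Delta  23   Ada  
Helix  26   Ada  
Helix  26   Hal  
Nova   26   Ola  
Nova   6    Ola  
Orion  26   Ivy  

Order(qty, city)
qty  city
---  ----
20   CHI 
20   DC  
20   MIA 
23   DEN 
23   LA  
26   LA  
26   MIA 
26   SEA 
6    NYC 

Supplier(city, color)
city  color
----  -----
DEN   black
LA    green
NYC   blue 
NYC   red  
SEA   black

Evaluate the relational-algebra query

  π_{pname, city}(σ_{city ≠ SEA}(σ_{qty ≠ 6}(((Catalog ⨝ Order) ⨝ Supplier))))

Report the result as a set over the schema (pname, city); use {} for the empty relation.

{(Delta, DEN), (Delta, LA), (Helix, LA), (Nova, LA), (Orion, LA)}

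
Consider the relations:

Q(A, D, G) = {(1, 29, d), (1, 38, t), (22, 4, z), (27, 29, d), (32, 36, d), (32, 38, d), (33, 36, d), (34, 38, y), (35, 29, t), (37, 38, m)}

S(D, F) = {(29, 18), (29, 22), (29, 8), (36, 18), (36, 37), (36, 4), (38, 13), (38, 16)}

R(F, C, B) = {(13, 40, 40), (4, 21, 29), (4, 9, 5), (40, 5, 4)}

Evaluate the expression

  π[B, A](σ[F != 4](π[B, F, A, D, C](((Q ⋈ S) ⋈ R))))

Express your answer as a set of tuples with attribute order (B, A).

Joining Q and S on D yields {(1, 29, d, 18), (1, 29, d, 22), (1, 29, d, 8), (1, 38, t, 13), (1, 38, t, 16), (27, 29, d, 18), (27, 29, d, 22), (27, 29, d, 8), (32, 36, d, 18), (32, 36, d, 37), (32, 36, d, 4), (32, 38, d, 13), (32, 38, d, 16), (33, 36, d, 18), (33, 36, d, 37), (33, 36, d, 4), (34, 38, y, 13), (34, 38, y, 16), (35, 29, t, 18), (35, 29, t, 22), (35, 29, t, 8), (37, 38, m, 13), (37, 38, m, 16)}.
Joining (Q ⋈ S) and R on F yields {(1, 38, t, 13, 40, 40), (32, 36, d, 4, 21, 29), (32, 36, d, 4, 9, 5), (32, 38, d, 13, 40, 40), (33, 36, d, 4, 21, 29), (33, 36, d, 4, 9, 5), (34, 38, y, 13, 40, 40), (37, 38, m, 13, 40, 40)}.
π_{B, F, A, D, C} gives {(29, 4, 32, 36, 21), (29, 4, 33, 36, 21), (40, 13, 1, 38, 40), (40, 13, 32, 38, 40), (40, 13, 34, 38, 40), (40, 13, 37, 38, 40), (5, 4, 32, 36, 9), (5, 4, 33, 36, 9)}.
Apply σ_{F != 4}; surviving tuples: {(40, 13, 1, 38, 40), (40, 13, 32, 38, 40), (40, 13, 34, 38, 40), (40, 13, 37, 38, 40)}
π_{B, A} gives {(40, 1), (40, 32), (40, 34), (40, 37)}.

{(40, 1), (40, 32), (40, 34), (40, 37)}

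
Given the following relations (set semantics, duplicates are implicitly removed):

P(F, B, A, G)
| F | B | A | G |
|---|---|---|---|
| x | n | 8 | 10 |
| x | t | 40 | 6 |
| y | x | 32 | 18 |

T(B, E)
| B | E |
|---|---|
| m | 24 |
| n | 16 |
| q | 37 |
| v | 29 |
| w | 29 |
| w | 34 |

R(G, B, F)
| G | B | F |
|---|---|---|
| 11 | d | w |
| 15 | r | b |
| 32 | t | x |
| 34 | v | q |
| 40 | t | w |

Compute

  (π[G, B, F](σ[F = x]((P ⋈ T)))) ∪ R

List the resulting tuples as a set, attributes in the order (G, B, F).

{(10, n, x), (11, d, w), (15, r, b), (32, t, x), (34, v, q), (40, t, w)}

P ⋈ T (natural join on B): {(x, n, 8, 10, 16)}
Selection F = x: {(x, n, 8, 10, 16)}
Projecting to G, B, F: {(10, n, x)}
Taking the union: {(10, n, x), (11, d, w), (15, r, b), (32, t, x), (34, v, q), (40, t, w)}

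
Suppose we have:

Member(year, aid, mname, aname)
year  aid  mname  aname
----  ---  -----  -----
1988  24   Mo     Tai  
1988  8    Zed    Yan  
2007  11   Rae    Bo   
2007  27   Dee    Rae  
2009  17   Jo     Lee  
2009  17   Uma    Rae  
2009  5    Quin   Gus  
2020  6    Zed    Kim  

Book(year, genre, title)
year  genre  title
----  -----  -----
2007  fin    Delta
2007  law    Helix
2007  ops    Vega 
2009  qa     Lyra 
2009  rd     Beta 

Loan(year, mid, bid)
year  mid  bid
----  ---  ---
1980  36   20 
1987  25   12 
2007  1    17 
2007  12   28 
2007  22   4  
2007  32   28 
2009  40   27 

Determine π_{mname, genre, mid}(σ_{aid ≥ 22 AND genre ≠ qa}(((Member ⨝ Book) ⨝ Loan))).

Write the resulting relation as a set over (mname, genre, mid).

{(Dee, fin, 1), (Dee, fin, 12), (Dee, fin, 22), (Dee, fin, 32), (Dee, law, 1), (Dee, law, 12), (Dee, law, 22), (Dee, law, 32), (Dee, ops, 1), (Dee, ops, 12), (Dee, ops, 22), (Dee, ops, 32)}

Natural join on year: {(2007, 11, Rae, Bo, fin, Delta), (2007, 11, Rae, Bo, law, Helix), (2007, 11, Rae, Bo, ops, Vega), (2007, 27, Dee, Rae, fin, Delta), (2007, 27, Dee, Rae, law, Helix), (2007, 27, Dee, Rae, ops, Vega), (2009, 17, Jo, Lee, qa, Lyra), (2009, 17, Jo, Lee, rd, Beta), (2009, 17, Uma, Rae, qa, Lyra), (2009, 17, Uma, Rae, rd, Beta), (2009, 5, Quin, Gus, qa, Lyra), (2009, 5, Quin, Gus, rd, Beta)}
Natural join on year: {(2007, 11, Rae, Bo, fin, Delta, 1, 17), (2007, 11, Rae, Bo, fin, Delta, 12, 28), (2007, 11, Rae, Bo, fin, Delta, 22, 4), (2007, 11, Rae, Bo, fin, Delta, 32, 28), (2007, 11, Rae, Bo, law, Helix, 1, 17), (2007, 11, Rae, Bo, law, Helix, 12, 28), (2007, 11, Rae, Bo, law, Helix, 22, 4), (2007, 11, Rae, Bo, law, Helix, 32, 28), (2007, 11, Rae, Bo, ops, Vega, 1, 17), (2007, 11, Rae, Bo, ops, Vega, 12, 28), (2007, 11, Rae, Bo, ops, Vega, 22, 4), (2007, 11, Rae, Bo, ops, Vega, 32, 28), (2007, 27, Dee, Rae, fin, Delta, 1, 17), (2007, 27, Dee, Rae, fin, Delta, 12, 28), (2007, 27, Dee, Rae, fin, Delta, 22, 4), (2007, 27, Dee, Rae, fin, Delta, 32, 28), (2007, 27, Dee, Rae, law, Helix, 1, 17), (2007, 27, Dee, Rae, law, Helix, 12, 28), (2007, 27, Dee, Rae, law, Helix, 22, 4), (2007, 27, Dee, Rae, law, Helix, 32, 28), (2007, 27, Dee, Rae, ops, Vega, 1, 17), (2007, 27, Dee, Rae, ops, Vega, 12, 28), (2007, 27, Dee, Rae, ops, Vega, 22, 4), (2007, 27, Dee, Rae, ops, Vega, 32, 28), (2009, 17, Jo, Lee, qa, Lyra, 40, 27), (2009, 17, Jo, Lee, rd, Beta, 40, 27), (2009, 17, Uma, Rae, qa, Lyra, 40, 27), (2009, 17, Uma, Rae, rd, Beta, 40, 27), (2009, 5, Quin, Gus, qa, Lyra, 40, 27), (2009, 5, Quin, Gus, rd, Beta, 40, 27)}
σ[aid ≥ 22 AND genre ≠ qa]: keep tuples satisfying aid ≥ 22 AND genre ≠ qa → {(2007, 27, Dee, Rae, fin, Delta, 1, 17), (2007, 27, Dee, Rae, fin, Delta, 12, 28), (2007, 27, Dee, Rae, fin, Delta, 22, 4), (2007, 27, Dee, Rae, fin, Delta, 32, 28), (2007, 27, Dee, Rae, law, Helix, 1, 17), (2007, 27, Dee, Rae, law, Helix, 12, 28), (2007, 27, Dee, Rae, law, Helix, 22, 4), (2007, 27, Dee, Rae, law, Helix, 32, 28), (2007, 27, Dee, Rae, ops, Vega, 1, 17), (2007, 27, Dee, Rae, ops, Vega, 12, 28), (2007, 27, Dee, Rae, ops, Vega, 22, 4), (2007, 27, Dee, Rae, ops, Vega, 32, 28)}
π[mname, genre, mid]: project onto (mname, genre, mid) → {(Dee, fin, 1), (Dee, fin, 12), (Dee, fin, 22), (Dee, fin, 32), (Dee, law, 1), (Dee, law, 12), (Dee, law, 22), (Dee, law, 32), (Dee, ops, 1), (Dee, ops, 12), (Dee, ops, 22), (Dee, ops, 32)}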